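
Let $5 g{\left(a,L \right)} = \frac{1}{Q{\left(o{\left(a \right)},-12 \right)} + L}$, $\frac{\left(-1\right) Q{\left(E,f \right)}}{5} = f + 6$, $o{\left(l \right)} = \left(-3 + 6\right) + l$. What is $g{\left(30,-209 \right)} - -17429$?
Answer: $\frac{15598954}{895} \approx 17429.0$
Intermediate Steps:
$o{\left(l \right)} = 3 + l$
$Q{\left(E,f \right)} = -30 - 5 f$ ($Q{\left(E,f \right)} = - 5 \left(f + 6\right) = - 5 \left(6 + f\right) = -30 - 5 f$)
$g{\left(a,L \right)} = \frac{1}{5 \left(30 + L\right)}$ ($g{\left(a,L \right)} = \frac{1}{5 \left(\left(-30 - -60\right) + L\right)} = \frac{1}{5 \left(\left(-30 + 60\right) + L\right)} = \frac{1}{5 \left(30 + L\right)}$)
$g{\left(30,-209 \right)} - -17429 = \frac{1}{5 \left(30 - 209\right)} - -17429 = \frac{1}{5 \left(-179\right)} + 17429 = \frac{1}{5} \left(- \frac{1}{179}\right) + 17429 = - \frac{1}{895} + 17429 = \frac{15598954}{895}$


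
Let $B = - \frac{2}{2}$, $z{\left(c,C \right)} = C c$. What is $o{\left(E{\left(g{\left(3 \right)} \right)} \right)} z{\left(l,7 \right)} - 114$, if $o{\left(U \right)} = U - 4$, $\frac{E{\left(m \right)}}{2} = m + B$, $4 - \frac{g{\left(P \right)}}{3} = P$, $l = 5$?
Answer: $-114$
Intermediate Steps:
$g{\left(P \right)} = 12 - 3 P$
$B = -1$ ($B = \left(-2\right) \frac{1}{2} = -1$)
$E{\left(m \right)} = -2 + 2 m$ ($E{\left(m \right)} = 2 \left(m - 1\right) = 2 \left(-1 + m\right) = -2 + 2 m$)
$o{\left(U \right)} = -4 + U$ ($o{\left(U \right)} = U - 4 = -4 + U$)
$o{\left(E{\left(g{\left(3 \right)} \right)} \right)} z{\left(l,7 \right)} - 114 = \left(-4 - \left(2 - 2 \left(12 - 9\right)\right)\right) 7 \cdot 5 - 114 = \left(-4 - \left(2 - 2 \left(12 - 9\right)\right)\right) 35 - 114 = \left(-4 + \left(-2 + 2 \cdot 3\right)\right) 35 - 114 = \left(-4 + \left(-2 + 6\right)\right) 35 - 114 = \left(-4 + 4\right) 35 - 114 = 0 \cdot 35 - 114 = 0 - 114 = -114$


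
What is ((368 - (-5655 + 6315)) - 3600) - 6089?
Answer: -9981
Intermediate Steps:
((368 - (-5655 + 6315)) - 3600) - 6089 = ((368 - 1*660) - 3600) - 6089 = ((368 - 660) - 3600) - 6089 = (-292 - 3600) - 6089 = -3892 - 6089 = -9981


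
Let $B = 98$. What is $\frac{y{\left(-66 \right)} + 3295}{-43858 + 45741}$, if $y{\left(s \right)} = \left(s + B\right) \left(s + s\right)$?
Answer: $- \frac{929}{1883} \approx -0.49336$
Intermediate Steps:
$y{\left(s \right)} = 2 s \left(98 + s\right)$ ($y{\left(s \right)} = \left(s + 98\right) \left(s + s\right) = \left(98 + s\right) 2 s = 2 s \left(98 + s\right)$)
$\frac{y{\left(-66 \right)} + 3295}{-43858 + 45741} = \frac{2 \left(-66\right) \left(98 - 66\right) + 3295}{-43858 + 45741} = \frac{2 \left(-66\right) 32 + 3295}{1883} = \left(-4224 + 3295\right) \frac{1}{1883} = \left(-929\right) \frac{1}{1883} = - \frac{929}{1883}$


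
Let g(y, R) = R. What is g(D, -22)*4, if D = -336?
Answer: -88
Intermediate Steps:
g(D, -22)*4 = -22*4 = -88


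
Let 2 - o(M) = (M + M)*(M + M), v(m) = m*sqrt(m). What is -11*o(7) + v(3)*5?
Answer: 2134 + 15*sqrt(3) ≈ 2160.0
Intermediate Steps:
v(m) = m**(3/2)
o(M) = 2 - 4*M**2 (o(M) = 2 - (M + M)*(M + M) = 2 - 2*M*2*M = 2 - 4*M**2)
-11*o(7) + v(3)*5 = -11*(2 - 4*7**2) + 3**(3/2)*5 = -11*(2 - 4*49) + (3*sqrt(3))*5 = -11*(2 - 196) + 15*sqrt(3) = -11*(-194) + 15*sqrt(3) = 2134 + 15*sqrt(3)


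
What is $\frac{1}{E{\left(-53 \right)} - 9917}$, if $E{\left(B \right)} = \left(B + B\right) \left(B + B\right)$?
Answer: $\frac{1}{1319} \approx 0.00075815$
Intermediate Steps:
$E{\left(B \right)} = 4 B^{2}$ ($E{\left(B \right)} = 2 B 2 B = 4 B^{2}$)
$\frac{1}{E{\left(-53 \right)} - 9917} = \frac{1}{4 \left(-53\right)^{2} - 9917} = \frac{1}{4 \cdot 2809 - 9917} = \frac{1}{11236 - 9917} = \frac{1}{1319}$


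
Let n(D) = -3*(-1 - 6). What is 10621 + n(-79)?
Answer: 10642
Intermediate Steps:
n(D) = 21 (n(D) = -3*(-7) = 21)
10621 + n(-79) = 10621 + 21 = 10642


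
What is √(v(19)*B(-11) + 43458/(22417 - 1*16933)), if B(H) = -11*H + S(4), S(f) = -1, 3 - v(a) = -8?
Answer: √1109342822/914 ≈ 36.441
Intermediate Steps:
v(a) = 11 (v(a) = 3 - 1*(-8) = 3 + 8 = 11)
B(H) = -1 - 11*H (B(H) = -11*H - 1 = -1 - 11*H)
√(v(19)*B(-11) + 43458/(22417 - 1*16933)) = √(11*(-1 - 11*(-11)) + 43458/(22417 - 1*16933)) = √(11*(-1 + 121) + 43458/(22417 - 16933)) = √(11*120 + 43458/5484) = √(1320 + 43458*(1/5484)) = √(1320 + 7243/914) = √(1213723/914) = √1109342822/914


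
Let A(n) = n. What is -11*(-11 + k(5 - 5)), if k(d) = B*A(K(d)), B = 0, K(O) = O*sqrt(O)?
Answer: 121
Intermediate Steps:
K(O) = O**(3/2)
k(d) = 0 (k(d) = 0*d**(3/2) = 0)
-11*(-11 + k(5 - 5)) = -11*(-11 + 0) = -11*(-11) = 121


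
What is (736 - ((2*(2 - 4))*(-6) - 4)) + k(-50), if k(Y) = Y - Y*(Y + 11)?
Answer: -1284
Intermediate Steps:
k(Y) = Y - Y*(11 + Y)
(736 - ((2*(2 - 4))*(-6) - 4)) + k(-50) = (736 - ((2*(2 - 4))*(-6) - 4)) - 1*(-50)*(10 - 50) = (736 - ((2*(-2))*(-6) - 4)) - 1*(-50)*(-40) = (736 - (-4*(-6) - 4)) - 2000 = (736 - (24 - 4)) - 2000 = (736 - 1*20) - 2000 = (736 - 20) - 2000 = 716 - 2000 = -1284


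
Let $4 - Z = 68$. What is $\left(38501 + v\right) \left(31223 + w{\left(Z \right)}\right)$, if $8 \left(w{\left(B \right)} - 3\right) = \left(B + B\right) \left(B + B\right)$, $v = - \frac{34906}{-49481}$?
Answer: $\frac{63390393462038}{49481} \approx 1.2811 \cdot 10^{9}$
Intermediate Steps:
$Z = -64$ ($Z = 4 - 68 = -64$)
$v = \frac{34906}{49481}$ ($v = \left(-34906\right) \left(- \frac{1}{49481}\right) = \frac{34906}{49481} \approx 0.70544$)
$w{\left(B \right)} = 3 + \frac{B^{2}}{2}$ ($w{\left(B \right)} = 3 + \frac{\left(B + B\right) \left(B + B\right)}{8} = 3 + \frac{2 B 2 B}{8} = 3 + \frac{4 B^{2}}{8} = 3 + \frac{B^{2}}{2}$)
$\left(38501 + v\right) \left(31223 + w{\left(Z \right)}\right) = \left(38501 + \frac{34906}{49481}\right) \left(31223 + \left(3 + \frac{\left(-64\right)^{2}}{2}\right)\right) = \frac{1905102887 \left(31223 + \left(3 + \frac{1}{2} \cdot 4096\right)\right)}{49481} = \frac{1905102887 \left(31223 + \left(3 + 2048\right)\right)}{49481} = \frac{1905102887 \left(31223 + 2051\right)}{49481} = \frac{1905102887}{49481} \cdot 33274 = \frac{63390393462038}{49481}$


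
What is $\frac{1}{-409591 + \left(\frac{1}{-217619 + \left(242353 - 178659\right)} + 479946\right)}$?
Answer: $\frac{153925}{10829393374} \approx 1.4214 \cdot 10^{-5}$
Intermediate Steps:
$\frac{1}{-409591 + \left(\frac{1}{-217619 + \left(242353 - 178659\right)} + 479946\right)} = \frac{1}{-409591 + \left(\frac{1}{-217619 + 63694} + 479946\right)} = \frac{1}{-409591 + \left(\frac{1}{-153925} + 479946\right)} = \frac{1}{-409591 + \left(- \frac{1}{153925} + 479946\right)} = \frac{1}{-409591 + \frac{73875688049}{153925}} = \frac{1}{\frac{10829393374}{153925}} = \frac{153925}{10829393374}$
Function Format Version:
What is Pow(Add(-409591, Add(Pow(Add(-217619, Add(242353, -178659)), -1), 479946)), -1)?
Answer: Rational(153925, 10829393374) ≈ 1.4214e-5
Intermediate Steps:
Pow(Add(-409591, Add(Pow(Add(-217619, Add(242353, -178659)), -1), 479946)), -1) = Pow(Add(-409591, Add(Pow(Add(-217619, 63694), -1), 479946)), -1) = Pow(Add(-409591, Add(Pow(-153925, -1), 479946)), -1) = Pow(Add(-409591, Add(Rational(-1, 153925), 479946)), -1) = Pow(Add(-409591, Rational(73875688049, 153925)), -1) = Pow(Rational(10829393374, 153925), -1) = Rational(153925, 10829393374)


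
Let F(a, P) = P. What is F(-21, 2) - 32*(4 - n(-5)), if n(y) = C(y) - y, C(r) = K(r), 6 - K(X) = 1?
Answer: 194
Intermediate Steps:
K(X) = 5 (K(X) = 6 - 1*1 = 6 - 1 = 5)
C(r) = 5
n(y) = 5 - y
F(-21, 2) - 32*(4 - n(-5)) = 2 - 32*(4 - (5 - 1*(-5))) = 2 - 32*(4 - (5 + 5)) = 2 - 32*(4 - 1*10) = 2 - 32*(4 - 10) = 2 - 32*(-6) = 2 + 192 = 194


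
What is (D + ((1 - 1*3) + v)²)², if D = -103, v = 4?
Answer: 9801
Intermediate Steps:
(D + ((1 - 1*3) + v)²)² = (-103 + ((1 - 1*3) + 4)²)² = (-103 + ((1 - 3) + 4)²)² = (-103 + (-2 + 4)²)² = (-103 + 2²)² = (-103 + 4)² = (-99)² = 9801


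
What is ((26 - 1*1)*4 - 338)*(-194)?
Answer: 46172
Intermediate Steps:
((26 - 1*1)*4 - 338)*(-194) = ((26 - 1)*4 - 338)*(-194) = (25*4 - 338)*(-194) = (100 - 338)*(-194) = -238*(-194) = 46172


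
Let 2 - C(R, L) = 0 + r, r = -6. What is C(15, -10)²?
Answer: 64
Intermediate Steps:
C(R, L) = 8 (C(R, L) = 2 - (0 - 6) = 2 - 1*(-6) = 2 + 6 = 8)
C(15, -10)² = 8² = 64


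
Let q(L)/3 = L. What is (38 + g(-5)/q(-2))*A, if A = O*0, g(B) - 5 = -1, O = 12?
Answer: 0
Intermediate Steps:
g(B) = 4 (g(B) = 5 - 1 = 4)
q(L) = 3*L
A = 0 (A = 12*0 = 0)
(38 + g(-5)/q(-2))*A = (38 + 4/((3*(-2))))*0 = (38 + 4/(-6))*0 = (38 + 4*(-⅙))*0 = (38 - ⅔)*0 = (112/3)*0 = 0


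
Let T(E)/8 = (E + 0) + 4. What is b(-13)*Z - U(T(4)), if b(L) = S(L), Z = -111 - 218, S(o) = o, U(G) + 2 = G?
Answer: 4215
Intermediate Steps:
T(E) = 32 + 8*E (T(E) = 8*((E + 0) + 4) = 8*(E + 4) = 8*(4 + E) = 32 + 8*E)
U(G) = -2 + G
Z = -329
b(L) = L
b(-13)*Z - U(T(4)) = -13*(-329) - (-2 + (32 + 8*4)) = 4277 - (-2 + (32 + 32)) = 4277 - (-2 + 64) = 4277 - 1*62 = 4277 - 62 = 4215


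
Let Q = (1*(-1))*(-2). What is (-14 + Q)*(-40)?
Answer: 480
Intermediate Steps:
Q = 2 (Q = -1*(-2) = 2)
(-14 + Q)*(-40) = (-14 + 2)*(-40) = -12*(-40) = 480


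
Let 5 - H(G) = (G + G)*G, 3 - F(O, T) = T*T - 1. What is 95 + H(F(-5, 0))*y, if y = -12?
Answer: 419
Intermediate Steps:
F(O, T) = 4 - T² (F(O, T) = 3 - (T*T - 1) = 3 - (T² - 1) = 3 - (-1 + T²) = 3 + (1 - T²) = 4 - T²)
H(G) = 5 - 2*G² (H(G) = 5 - (G + G)*G = 5 - 2*G*G = 5 - 2*G²)
95 + H(F(-5, 0))*y = 95 + (5 - 2*(4 - 1*0²)²)*(-12) = 95 + (5 - 2*(4 - 1*0)²)*(-12) = 95 + (5 - 2*(4 + 0)²)*(-12) = 95 + (5 - 2*4²)*(-12) = 95 + (5 - 2*16)*(-12) = 95 + (5 - 32)*(-12) = 95 - 27*(-12) = 95 + 324 = 419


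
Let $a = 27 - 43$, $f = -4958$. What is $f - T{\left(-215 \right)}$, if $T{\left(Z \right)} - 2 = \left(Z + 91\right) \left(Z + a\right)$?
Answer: $-33604$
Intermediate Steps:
$a = -16$
$T{\left(Z \right)} = 2 + \left(-16 + Z\right) \left(91 + Z\right)$ ($T{\left(Z \right)} = 2 + \left(Z + 91\right) \left(Z - 16\right) = 2 + \left(91 + Z\right) \left(-16 + Z\right) = 2 + \left(-16 + Z\right) \left(91 + Z\right)$)
$f - T{\left(-215 \right)} = -4958 - \left(-1454 + \left(-215\right)^{2} + 75 \left(-215\right)\right) = -4958 - \left(-1454 + 46225 - 16125\right) = -4958 - 28646 = -33604$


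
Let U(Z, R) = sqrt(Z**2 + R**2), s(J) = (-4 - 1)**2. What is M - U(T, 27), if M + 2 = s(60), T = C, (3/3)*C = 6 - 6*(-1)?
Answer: 23 - 3*sqrt(97) ≈ -6.5466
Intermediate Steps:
s(J) = 25 (s(J) = (-5)**2 = 25)
C = 12 (C = 6 - 6*(-1) = 6 - 1*(-6) = 6 + 6 = 12)
T = 12
M = 23 (M = -2 + 25 = 23)
U(Z, R) = sqrt(R**2 + Z**2)
M - U(T, 27) = 23 - sqrt(27**2 + 12**2) = 23 - sqrt(729 + 144) = 23 - sqrt(873) = 23 - 3*sqrt(97)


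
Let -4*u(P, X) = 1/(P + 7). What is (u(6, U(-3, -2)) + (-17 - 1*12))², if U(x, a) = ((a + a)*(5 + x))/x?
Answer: 2277081/2704 ≈ 842.12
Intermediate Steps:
U(x, a) = 2*a*(5 + x)/x (U(x, a) = ((2*a)*(5 + x))/x = (2*a*(5 + x))/x = 2*a*(5 + x)/x)
u(P, X) = -1/(4*(7 + P)) (u(P, X) = -1/(4*(P + 7)) = -1/(4*(7 + P)))
(u(6, U(-3, -2)) + (-17 - 1*12))² = (-1/(28 + 4*6) + (-17 - 1*12))² = (-1/(28 + 24) + (-17 - 12))² = (-1/52 - 29)² = (-1509/52)² = 2277081/2704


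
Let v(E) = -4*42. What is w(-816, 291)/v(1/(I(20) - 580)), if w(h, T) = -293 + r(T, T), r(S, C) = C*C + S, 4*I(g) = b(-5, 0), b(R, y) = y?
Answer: -12097/24 ≈ -504.04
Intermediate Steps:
I(g) = 0 (I(g) = (¼)*0 = 0)
r(S, C) = S + C² (r(S, C) = C² + S = S + C²)
w(h, T) = -293 + T + T² (w(h, T) = -293 + (T + T²) = -293 + T + T²)
v(E) = -168
w(-816, 291)/v(1/(I(20) - 580)) = (-293 + 291 + 291²)/(-168) = (-293 + 291 + 84681)*(-1/168) = 84679*(-1/168) = -12097/24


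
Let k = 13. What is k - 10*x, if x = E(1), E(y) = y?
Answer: 3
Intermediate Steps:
x = 1
k - 10*x = 13 - 10*1 = 13 - 10 = 3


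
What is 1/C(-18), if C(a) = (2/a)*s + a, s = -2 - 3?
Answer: -9/157 ≈ -0.057325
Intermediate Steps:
s = -5
C(a) = a - 10/a (C(a) = (2/a)*(-5) + a = -10/a + a = a - 10/a)
1/C(-18) = 1/(-18 - 10/(-18)) = 1/(-18 - 10*(-1/18)) = 1/(-18 + 5/9) = 1/(-157/9) = -9/157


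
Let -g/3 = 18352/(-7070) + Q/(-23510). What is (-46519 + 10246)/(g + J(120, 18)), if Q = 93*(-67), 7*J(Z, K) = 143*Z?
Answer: -5742040082/389169641 ≈ -14.755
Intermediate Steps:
J(Z, K) = 143*Z/7 (J(Z, K) = (143*Z)/7 = 143*Z/7)
Q = -6231
g = 23244141/3324314 (g = -3*(18352/(-7070) - 6231/(-23510)) = -3*(18352*(-1/7070) - 6231*(-1/23510)) = -3*(-9176/3535 + 6231/23510) = -3*(-7748047/3324314) = 23244141/3324314 ≈ 6.9922)
(-46519 + 10246)/(g + J(120, 18)) = (-46519 + 10246)/(23244141/3324314 + (143/7)*120) = -36273/(23244141/3324314 + 17160/7) = -36273/1167508923/474902 = -36273*474902/1167508923 = -5742040082/389169641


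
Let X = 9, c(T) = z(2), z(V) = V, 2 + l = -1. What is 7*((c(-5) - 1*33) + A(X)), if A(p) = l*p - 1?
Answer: -413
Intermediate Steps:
l = -3 (l = -2 - 1 = -3)
c(T) = 2
A(p) = -1 - 3*p (A(p) = -3*p - 1 = -1 - 3*p)
7*((c(-5) - 1*33) + A(X)) = 7*((2 - 1*33) + (-1 - 3*9)) = 7*((2 - 33) + (-1 - 27)) = 7*(-31 - 28) = 7*(-59) = -413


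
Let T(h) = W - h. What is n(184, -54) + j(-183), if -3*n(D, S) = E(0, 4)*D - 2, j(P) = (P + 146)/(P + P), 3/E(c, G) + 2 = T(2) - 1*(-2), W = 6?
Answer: -16555/366 ≈ -45.232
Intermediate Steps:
T(h) = 6 - h
E(c, G) = ¾ (E(c, G) = 3/(-2 + ((6 - 1*2) - 1*(-2))) = 3/(-2 + ((6 - 2) + 2)) = 3/(-2 + (4 + 2)) = 3/(-2 + 6) = 3/4 = 3*(¼) = ¾)
j(P) = (146 + P)/(2*P) (j(P) = (146 + P)/((2*P)) = (146 + P)*(1/(2*P)) = (146 + P)/(2*P))
n(D, S) = ⅔ - D/4 (n(D, S) = -(3*D/4 - 2)/3 = -(-2 + 3*D/4)/3 = ⅔ - D/4)
n(184, -54) + j(-183) = (⅔ - ¼*184) + (½)*(146 - 183)/(-183) = (⅔ - 46) + (½)*(-1/183)*(-37) = -136/3 + 37/366 = -16555/366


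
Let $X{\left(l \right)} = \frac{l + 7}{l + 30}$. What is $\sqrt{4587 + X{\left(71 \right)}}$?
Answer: $\frac{3 \sqrt{5199985}}{101} \approx 67.733$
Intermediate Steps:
$X{\left(l \right)} = \frac{7 + l}{30 + l}$
$\sqrt{4587 + X{\left(71 \right)}} = \sqrt{4587 + \frac{7 + 71}{30 + 71}} = \sqrt{4587 + \frac{1}{101} \cdot 78} = \sqrt{4587 + \frac{78}{101}} = \sqrt{\frac{463365}{101}} = \frac{3 \sqrt{5199985}}{101}$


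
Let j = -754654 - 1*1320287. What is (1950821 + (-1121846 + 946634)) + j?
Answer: -299332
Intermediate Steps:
j = -2074941 (j = -754654 - 1320287 = -2074941)
(1950821 + (-1121846 + 946634)) + j = (1950821 + (-1121846 + 946634)) - 2074941 = (1950821 - 175212) - 2074941 = 1775609 - 2074941 = -299332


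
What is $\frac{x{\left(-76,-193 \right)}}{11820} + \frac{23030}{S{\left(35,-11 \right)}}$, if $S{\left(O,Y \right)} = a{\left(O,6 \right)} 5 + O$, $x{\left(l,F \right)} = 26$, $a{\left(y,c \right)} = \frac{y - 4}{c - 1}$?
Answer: $\frac{22684693}{65010} \approx 348.94$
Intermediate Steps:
$a{\left(y,c \right)} = \frac{-4 + y}{-1 + c}$
$S{\left(O,Y \right)} = -4 + 2 O$ ($S{\left(O,Y \right)} = \frac{-4 + O}{-1 + 6} \cdot 5 + O = \frac{-4 + O}{5} \cdot 5 + O = \left(- \frac{4}{5} + \frac{O}{5}\right) 5 + O = \left(-4 + O\right) + O = -4 + 2 O$)
$\frac{x{\left(-76,-193 \right)}}{11820} + \frac{23030}{S{\left(35,-11 \right)}} = \frac{26}{11820} + \frac{23030}{-4 + 2 \cdot 35} = 26 \cdot \frac{1}{11820} + \frac{23030}{-4 + 70} = \frac{13}{5910} + \frac{23030}{66} = \frac{13}{5910} + 23030 \cdot \frac{1}{66} = \frac{13}{5910} + \frac{11515}{33} = \frac{22684693}{65010}$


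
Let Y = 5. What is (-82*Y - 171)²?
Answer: 337561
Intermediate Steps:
(-82*Y - 171)² = (-82*5 - 171)² = (-410 - 171)² = (-581)² = 337561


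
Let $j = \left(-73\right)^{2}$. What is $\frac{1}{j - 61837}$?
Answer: $- \frac{1}{56508} \approx -1.7697 \cdot 10^{-5}$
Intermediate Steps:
$j = 5329$
$\frac{1}{j - 61837} = \frac{1}{5329 - 61837} = \frac{1}{-56508} = - \frac{1}{56508}$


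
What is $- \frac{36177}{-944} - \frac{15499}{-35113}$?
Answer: $\frac{1284914057}{33146672} \approx 38.765$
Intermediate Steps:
$- \frac{36177}{-944} - \frac{15499}{-35113} = \left(-36177\right) \left(- \frac{1}{944}\right) - - \frac{15499}{35113} = \frac{36177}{944} + \frac{15499}{35113} = \frac{1284914057}{33146672}$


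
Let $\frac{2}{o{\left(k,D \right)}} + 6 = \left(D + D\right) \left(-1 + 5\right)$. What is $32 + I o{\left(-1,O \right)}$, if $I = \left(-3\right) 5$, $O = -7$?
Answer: $\frac{1007}{31} \approx 32.484$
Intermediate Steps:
$o{\left(k,D \right)} = \frac{2}{-6 + 8 D}$ ($o{\left(k,D \right)} = \frac{2}{-6 + \left(D + D\right) \left(-1 + 5\right)} = \frac{2}{-6 + 2 D 4} = \frac{2}{-6 + 8 D}$)
$I = -15$
$32 + I o{\left(-1,O \right)} = 32 - \frac{15}{-3 + 4 \left(-7\right)} = 32 - \frac{15}{-3 - 28} = 32 - \frac{15}{-31} = 32 - - \frac{15}{31} = 32 + \frac{15}{31} = \frac{1007}{31}$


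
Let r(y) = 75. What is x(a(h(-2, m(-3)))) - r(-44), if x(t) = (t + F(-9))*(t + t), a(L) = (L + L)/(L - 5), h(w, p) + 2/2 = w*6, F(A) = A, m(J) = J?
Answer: -7843/81 ≈ -96.827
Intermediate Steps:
h(w, p) = -1 + 6*w (h(w, p) = -1 + w*6 = -1 + 6*w)
a(L) = 2*L/(-5 + L) (a(L) = (2*L)/(-5 + L) = 2*L/(-5 + L))
x(t) = 2*t*(-9 + t) (x(t) = (t - 9)*(t + t) = (-9 + t)*(2*t) = 2*t*(-9 + t))
x(a(h(-2, m(-3)))) - r(-44) = 2*(2*(-1 + 6*(-2))/(-5 + (-1 + 6*(-2))))*(-9 + 2*(-1 + 6*(-2))/(-5 + (-1 + 6*(-2)))) - 1*75 = 2*(2*(-1 - 12)/(-5 + (-1 - 12)))*(-9 + 2*(-1 - 12)/(-5 + (-1 - 12))) - 75 = 2*(2*(-13)/(-5 - 13))*(-9 + 2*(-13)/(-5 - 13)) - 75 = 2*(2*(-13)/(-18))*(-9 + 2*(-13)/(-18)) - 75 = 2*(2*(-13)*(-1/18))*(-9 + 2*(-13)*(-1/18)) - 75 = 2*(13/9)*(-9 + 13/9) - 75 = 2*(13/9)*(-68/9) - 75 = -1768/81 - 75 = -7843/81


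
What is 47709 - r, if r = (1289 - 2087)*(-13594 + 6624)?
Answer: -5514351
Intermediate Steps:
r = 5562060 (r = -798*(-6970) = 5562060)
47709 - r = 47709 - 1*5562060 = 47709 - 5562060 = -5514351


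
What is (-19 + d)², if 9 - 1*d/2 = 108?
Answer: 47089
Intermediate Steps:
d = -198 (d = 18 - 2*108 = 18 - 216 = -198)
(-19 + d)² = (-19 - 198)² = (-217)² = 47089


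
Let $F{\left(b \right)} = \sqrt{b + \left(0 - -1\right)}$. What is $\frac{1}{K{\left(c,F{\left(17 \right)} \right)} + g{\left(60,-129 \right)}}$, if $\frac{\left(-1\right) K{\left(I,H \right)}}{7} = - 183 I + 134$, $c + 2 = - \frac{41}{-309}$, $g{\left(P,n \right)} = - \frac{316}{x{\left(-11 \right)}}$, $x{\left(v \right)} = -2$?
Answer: $- \frac{103}{326719} \approx -0.00031526$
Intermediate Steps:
$g{\left(P,n \right)} = 158$ ($g{\left(P,n \right)} = - \frac{316}{-2} = \left(-316\right) \left(- \frac{1}{2}\right) = 158$)
$c = - \frac{577}{309}$ ($c = -2 - \frac{41}{-309} = -2 - - \frac{41}{309} = -2 + \frac{41}{309} = - \frac{577}{309} \approx -1.8673$)
$F{\left(b \right)} = \sqrt{1 + b}$ ($F{\left(b \right)} = \sqrt{b + \left(0 + 1\right)} = \sqrt{b + 1} = \sqrt{1 + b}$)
$K{\left(I,H \right)} = -938 + 1281 I$ ($K{\left(I,H \right)} = - 7 \left(- 183 I + 134\right) = - 7 \left(134 - 183 I\right) = -938 + 1281 I$)
$\frac{1}{K{\left(c,F{\left(17 \right)} \right)} + g{\left(60,-129 \right)}} = \frac{1}{\left(-938 + 1281 \left(- \frac{577}{309}\right)\right) + 158} = \frac{1}{\left(-938 - \frac{246379}{103}\right) + 158} = \frac{1}{- \frac{342993}{103} + 158} = \frac{1}{- \frac{326719}{103}} = - \frac{103}{326719}$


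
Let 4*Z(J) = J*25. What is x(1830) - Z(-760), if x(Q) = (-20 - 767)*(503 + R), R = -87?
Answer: -322642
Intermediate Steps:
Z(J) = 25*J/4 (Z(J) = (J*25)/4 = (25*J)/4 = 25*J/4)
x(Q) = -327392 (x(Q) = (-20 - 767)*(503 - 87) = -787*416 = -327392)
x(1830) - Z(-760) = -327392 - 25*(-760)/4 = -327392 - 1*(-4750) = -327392 + 4750 = -322642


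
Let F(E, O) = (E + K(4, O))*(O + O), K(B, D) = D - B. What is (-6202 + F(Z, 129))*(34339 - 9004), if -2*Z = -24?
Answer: 738363240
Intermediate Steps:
Z = 12 (Z = -1/2*(-24) = 12)
F(E, O) = 2*O*(-4 + E + O) (F(E, O) = (E + (O - 1*4))*(O + O) = (E + (O - 4))*(2*O) = (E + (-4 + O))*(2*O) = (-4 + E + O)*(2*O) = 2*O*(-4 + E + O))
(-6202 + F(Z, 129))*(34339 - 9004) = (-6202 + 2*129*(-4 + 12 + 129))*(34339 - 9004) = (-6202 + 2*129*137)*25335 = (-6202 + 35346)*25335 = 29144*25335 = 738363240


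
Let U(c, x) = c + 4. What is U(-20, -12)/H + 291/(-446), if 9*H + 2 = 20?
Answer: -3859/446 ≈ -8.6525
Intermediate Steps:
H = 2 (H = -2/9 + (1/9)*20 = -2/9 + 20/9 = 2)
U(c, x) = 4 + c
U(-20, -12)/H + 291/(-446) = (4 - 20)/2 + 291/(-446) = -16*1/2 + 291*(-1/446) = -8 - 291/446 = -3859/446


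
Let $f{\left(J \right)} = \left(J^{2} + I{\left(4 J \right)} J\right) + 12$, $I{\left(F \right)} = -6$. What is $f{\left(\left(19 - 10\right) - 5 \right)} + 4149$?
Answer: $4153$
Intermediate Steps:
$f{\left(J \right)} = 12 + J^{2} - 6 J$ ($f{\left(J \right)} = \left(J^{2} - 6 J\right) + 12 = 12 + J^{2} - 6 J$)
$f{\left(\left(19 - 10\right) - 5 \right)} + 4149 = \left(12 + \left(\left(19 - 10\right) - 5\right)^{2} - 6 \left(\left(19 - 10\right) - 5\right)\right) + 4149 = \left(12 + \left(9 - 5\right)^{2} - 6 \left(9 - 5\right)\right) + 4149 = \left(12 + 4^{2} - 24\right) + 4149 = \left(12 + 16 - 24\right) + 4149 = 4 + 4149 = 4153$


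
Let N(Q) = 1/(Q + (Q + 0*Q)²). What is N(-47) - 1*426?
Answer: -921011/2162 ≈ -426.00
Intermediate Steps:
N(Q) = 1/(Q + Q²) (N(Q) = 1/(Q + (Q + 0)²) = 1/(Q + Q²))
N(-47) - 1*426 = 1/((-47)*(1 - 47)) - 1*426 = -1/47/(-46) - 426 = -1/47*(-1/46) - 426 = 1/2162 - 426 = -921011/2162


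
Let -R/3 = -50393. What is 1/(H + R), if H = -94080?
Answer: 1/57099 ≈ 1.7513e-5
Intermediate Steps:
R = 151179 (R = -3*(-50393) = 151179)
1/(H + R) = 1/(-94080 + 151179) = 1/57099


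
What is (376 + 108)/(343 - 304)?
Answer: 484/39 ≈ 12.410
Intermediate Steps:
(376 + 108)/(343 - 304) = 484/39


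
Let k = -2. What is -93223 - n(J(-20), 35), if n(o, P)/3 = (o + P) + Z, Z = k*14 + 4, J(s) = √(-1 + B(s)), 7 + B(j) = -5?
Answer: -93256 - 3*I*√13 ≈ -93256.0 - 10.817*I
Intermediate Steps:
B(j) = -12 (B(j) = -7 - 5 = -12)
J(s) = I*√13 (J(s) = √(-1 - 12) = √(-13) = I*√13)
Z = -24 (Z = -2*14 + 4 = -28 + 4 = -24)
n(o, P) = -72 + 3*P + 3*o (n(o, P) = 3*((o + P) - 24) = 3*((P + o) - 24) = 3*(-24 + P + o) = -72 + 3*P + 3*o)
-93223 - n(J(-20), 35) = -93223 - (-72 + 3*35 + 3*(I*√13)) = -93223 - (-72 + 105 + 3*I*√13) = -93223 - (33 + 3*I*√13) = -93223 + (-33 - 3*I*√13) = -93256 - 3*I*√13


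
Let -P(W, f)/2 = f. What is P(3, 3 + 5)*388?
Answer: -6208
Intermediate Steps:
P(W, f) = -2*f
P(3, 3 + 5)*388 = -2*(3 + 5)*388 = -2*8*388 = -16*388 = -6208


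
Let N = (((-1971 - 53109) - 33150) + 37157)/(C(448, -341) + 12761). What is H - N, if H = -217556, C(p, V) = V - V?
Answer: -2776181043/12761 ≈ -2.1755e+5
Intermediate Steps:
C(p, V) = 0
N = -51073/12761 (N = (((-1971 - 53109) - 33150) + 37157)/(0 + 12761) = ((-55080 - 33150) + 37157)/12761 = (-88230 + 37157)*(1/12761) = -51073*1/12761 = -51073/12761 ≈ -4.0023)
H - N = -217556 - 1*(-51073/12761) = -217556 + 51073/12761 = -2776181043/12761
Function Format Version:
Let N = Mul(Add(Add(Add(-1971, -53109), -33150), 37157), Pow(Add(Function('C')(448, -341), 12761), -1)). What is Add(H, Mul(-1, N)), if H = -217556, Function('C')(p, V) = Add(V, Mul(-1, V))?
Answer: Rational(-2776181043, 12761) ≈ -2.1755e+5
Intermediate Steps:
Function('C')(p, V) = 0
N = Rational(-51073, 12761) (N = Mul(Add(Add(Add(-1971, -53109), -33150), 37157), Pow(Add(0, 12761), -1)) = Mul(Add(Add(-55080, -33150), 37157), Pow(12761, -1)) = Mul(Add(-88230, 37157), Rational(1, 12761)) = Mul(-51073, Rational(1, 12761)) = Rational(-51073, 12761) ≈ -4.0023)
Add(H, Mul(-1, N)) = Add(-217556, Mul(-1, Rational(-51073, 12761))) = Add(-217556, Rational(51073, 12761)) = Rational(-2776181043, 12761)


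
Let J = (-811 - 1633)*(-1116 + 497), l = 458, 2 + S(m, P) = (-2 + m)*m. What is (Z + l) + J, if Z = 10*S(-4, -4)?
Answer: 1513514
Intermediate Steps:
S(m, P) = -2 + m*(-2 + m) (S(m, P) = -2 + (-2 + m)*m = -2 + m*(-2 + m))
J = 1512836 (J = -2444*(-619) = 1512836)
Z = 220 (Z = 10*(-2 + (-4)² - 2*(-4)) = 10*(-2 + 16 + 8) = 10*22 = 220)
(Z + l) + J = (220 + 458) + 1512836 = 678 + 1512836 = 1513514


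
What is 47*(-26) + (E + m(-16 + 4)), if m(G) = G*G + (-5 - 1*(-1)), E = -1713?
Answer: -2795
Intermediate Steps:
m(G) = -4 + G² (m(G) = G² + (-5 + 1) = G² - 4 = -4 + G²)
47*(-26) + (E + m(-16 + 4)) = 47*(-26) + (-1713 + (-4 + (-16 + 4)²)) = -1222 + (-1713 + (-4 + (-12)²)) = -1222 + (-1713 + (-4 + 144)) = -1222 + (-1713 + 140) = -1222 - 1573 = -2795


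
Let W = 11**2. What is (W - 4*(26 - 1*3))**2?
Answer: 841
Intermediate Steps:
W = 121
(W - 4*(26 - 1*3))**2 = (121 - 4*(26 - 1*3))**2 = (121 - 4*(26 - 3))**2 = (121 - 4*23)**2 = (121 - 92)**2 = 29**2 = 841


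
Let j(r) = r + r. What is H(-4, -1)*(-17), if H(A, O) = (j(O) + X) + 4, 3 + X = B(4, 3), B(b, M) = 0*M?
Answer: 17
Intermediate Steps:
B(b, M) = 0
j(r) = 2*r
X = -3 (X = -3 + 0 = -3)
H(A, O) = 1 + 2*O (H(A, O) = (2*O - 3) + 4 = (-3 + 2*O) + 4 = 1 + 2*O)
H(-4, -1)*(-17) = (1 + 2*(-1))*(-17) = (1 - 2)*(-17) = -1*(-17) = 17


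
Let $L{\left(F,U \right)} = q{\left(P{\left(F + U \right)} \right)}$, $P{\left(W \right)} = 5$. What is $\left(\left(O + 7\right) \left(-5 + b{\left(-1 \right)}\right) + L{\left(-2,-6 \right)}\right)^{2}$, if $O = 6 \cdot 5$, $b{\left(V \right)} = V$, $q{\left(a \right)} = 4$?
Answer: $47524$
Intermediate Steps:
$O = 30$
$L{\left(F,U \right)} = 4$
$\left(\left(O + 7\right) \left(-5 + b{\left(-1 \right)}\right) + L{\left(-2,-6 \right)}\right)^{2} = \left(\left(30 + 7\right) \left(-5 - 1\right) + 4\right)^{2} = \left(37 \left(-6\right) + 4\right)^{2} = \left(-222 + 4\right)^{2} = \left(-218\right)^{2} = 47524$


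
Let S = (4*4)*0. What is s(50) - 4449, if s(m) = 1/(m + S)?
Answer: -222449/50 ≈ -4449.0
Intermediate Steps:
S = 0 (S = 16*0 = 0)
s(m) = 1/m (s(m) = 1/(m + 0) = 1/m)
s(50) - 4449 = 1/50 - 4449 = -222449/50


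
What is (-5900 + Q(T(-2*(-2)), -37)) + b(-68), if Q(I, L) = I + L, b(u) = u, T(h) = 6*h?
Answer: -5981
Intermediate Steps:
(-5900 + Q(T(-2*(-2)), -37)) + b(-68) = (-5900 + (6*(-2*(-2)) - 37)) - 68 = (-5900 + (6*4 - 37)) - 68 = (-5900 + (24 - 37)) - 68 = (-5900 - 13) - 68 = -5913 - 68 = -5981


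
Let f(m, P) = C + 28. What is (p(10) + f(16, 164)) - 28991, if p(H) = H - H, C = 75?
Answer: -28888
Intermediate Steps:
p(H) = 0
f(m, P) = 103 (f(m, P) = 75 + 28 = 103)
(p(10) + f(16, 164)) - 28991 = (0 + 103) - 28991 = 103 - 28991 = -28888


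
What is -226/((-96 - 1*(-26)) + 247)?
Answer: -226/177 ≈ -1.2768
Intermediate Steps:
-226/((-96 - 1*(-26)) + 247) = -226/((-96 + 26) + 247) = -226/(-70 + 247) = -226/177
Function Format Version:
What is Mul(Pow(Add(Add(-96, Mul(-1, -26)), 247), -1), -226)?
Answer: Rational(-226, 177) ≈ -1.2768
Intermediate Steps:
Mul(Pow(Add(Add(-96, Mul(-1, -26)), 247), -1), -226) = Mul(Pow(Add(Add(-96, 26), 247), -1), -226) = Mul(Pow(Add(-70, 247), -1), -226) = Mul(Pow(177, -1), -226) = Mul(Rational(1, 177), -226) = Rational(-226, 177)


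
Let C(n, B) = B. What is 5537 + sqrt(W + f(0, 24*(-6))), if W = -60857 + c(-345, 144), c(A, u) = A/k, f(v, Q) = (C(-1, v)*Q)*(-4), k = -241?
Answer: 5537 + 4*I*sqrt(220909517)/241 ≈ 5537.0 + 246.69*I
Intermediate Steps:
f(v, Q) = -4*Q*v (f(v, Q) = (v*Q)*(-4) = (Q*v)*(-4) = -4*Q*v)
c(A, u) = -A/241 (c(A, u) = A/(-241) = A*(-1/241) = -A/241)
W = -14666192/241 (W = -60857 - 1/241*(-345) = -60857 + 345/241 = -14666192/241 ≈ -60856.)
5537 + sqrt(W + f(0, 24*(-6))) = 5537 + sqrt(-14666192/241 - 4*24*(-6)*0) = 5537 + sqrt(-14666192/241 - 4*(-144)*0) = 5537 + sqrt(-14666192/241 + 0) = 5537 + sqrt(-14666192/241) = 5537 + 4*I*sqrt(220909517)/241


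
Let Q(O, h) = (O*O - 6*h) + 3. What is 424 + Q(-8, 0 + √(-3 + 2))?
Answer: 491 - 6*I ≈ 491.0 - 6.0*I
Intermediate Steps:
Q(O, h) = 3 + O² - 6*h (Q(O, h) = (O² - 6*h) + 3 = 3 + O² - 6*h)
424 + Q(-8, 0 + √(-3 + 2)) = 424 + (3 + (-8)² - 6*(0 + √(-3 + 2))) = 424 + (3 + 64 - 6*(0 + √(-1))) = 424 + (3 + 64 - 6*(0 + I)) = 424 + (3 + 64 - 6*I) = 424 + (67 - 6*I) = 491 - 6*I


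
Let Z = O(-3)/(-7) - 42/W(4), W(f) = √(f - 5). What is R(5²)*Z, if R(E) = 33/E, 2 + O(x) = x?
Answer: 33/35 + 1386*I/25 ≈ 0.94286 + 55.44*I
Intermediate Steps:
W(f) = √(-5 + f)
O(x) = -2 + x
Z = 5/7 + 42*I (Z = (-2 - 3)/(-7) - 42/√(-5 + 4) = -5*(-⅐) - 42*(-I) = 5/7 - 42*(-I) = 5/7 - (-42)*I = 5/7 + 42*I ≈ 0.71429 + 42.0*I)
R(5²)*Z = (33/(5²))*(5/7 + 42*I) = (33/25)*(5/7 + 42*I) = (33*(1/25))*(5/7 + 42*I) = 33*(5/7 + 42*I)/25 = 33/35 + 1386*I/25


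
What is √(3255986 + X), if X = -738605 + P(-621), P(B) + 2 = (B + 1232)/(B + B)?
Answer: √431468606766/414 ≈ 1586.6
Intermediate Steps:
P(B) = -2 + (1232 + B)/(2*B) (P(B) = -2 + (B + 1232)/(B + B) = -2 + (1232 + B)/((2*B)) = -2 + (1232 + B)*(1/(2*B)) = -2 + (1232 + B)/(2*B))
X = -917350505/1242 (X = -738605 + (-3/2 + 616/(-621)) = -738605 + (-3/2 + 616*(-1/621)) = -738605 + (-3/2 - 616/621) = -738605 - 3095/1242 = -917350505/1242 ≈ -7.3861e+5)
√(3255986 + X) = √(3255986 - 917350505/1242) = √(3126584107/1242) = √431468606766/414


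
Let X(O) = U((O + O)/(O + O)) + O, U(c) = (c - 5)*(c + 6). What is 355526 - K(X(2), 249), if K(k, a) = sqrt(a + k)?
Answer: 355526 - sqrt(223) ≈ 3.5551e+5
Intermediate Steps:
U(c) = (-5 + c)*(6 + c)
X(O) = -28 + O (X(O) = (-30 + (O + O)/(O + O) + ((O + O)/(O + O))**2) + O = (-30 + (2*O)/((2*O)) + ((2*O)/((2*O)))**2) + O = (-30 + (2*O)*(1/(2*O)) + ((2*O)*(1/(2*O)))**2) + O = (-30 + 1 + 1**2) + O = (-30 + 1 + 1) + O = -28 + O)
355526 - K(X(2), 249) = 355526 - sqrt(249 + (-28 + 2)) = 355526 - sqrt(249 - 26) = 355526 - sqrt(223)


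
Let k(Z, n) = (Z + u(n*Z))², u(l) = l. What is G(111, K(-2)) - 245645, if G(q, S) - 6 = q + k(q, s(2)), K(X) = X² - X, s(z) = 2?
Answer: -134639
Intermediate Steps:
k(Z, n) = (Z + Z*n)² (k(Z, n) = (Z + n*Z)² = (Z + Z*n)²)
G(q, S) = 6 + q + 9*q² (G(q, S) = 6 + (q + q²*(1 + 2)²) = 6 + (q + q²*3²) = 6 + (q + q²*9) = 6 + (q + 9*q²) = 6 + q + 9*q²)
G(111, K(-2)) - 245645 = (6 + 111 + 9*111²) - 245645 = (6 + 111 + 9*12321) - 245645 = (6 + 111 + 110889) - 245645 = 111006 - 245645 = -134639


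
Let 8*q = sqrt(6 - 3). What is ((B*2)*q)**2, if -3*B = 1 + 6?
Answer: 49/48 ≈ 1.0208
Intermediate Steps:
q = sqrt(3)/8 (q = sqrt(6 - 3)/8 = sqrt(3)/8 ≈ 0.21651)
B = -7/3 (B = -(1 + 6)/3 = -1/3*7 = -7/3 ≈ -2.3333)
((B*2)*q)**2 = ((-7/3*2)*(sqrt(3)/8))**2 = (-7*sqrt(3)/12)**2 = 49/48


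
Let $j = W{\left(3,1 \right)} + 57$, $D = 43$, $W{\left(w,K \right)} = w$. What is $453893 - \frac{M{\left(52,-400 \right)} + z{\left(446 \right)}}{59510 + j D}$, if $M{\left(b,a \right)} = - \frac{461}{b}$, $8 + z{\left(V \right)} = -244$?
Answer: $\frac{293095052961}{645736} \approx 4.5389 \cdot 10^{5}$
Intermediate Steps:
$z{\left(V \right)} = -252$ ($z{\left(V \right)} = -8 - 244 = -252$)
$j = 60$ ($j = 3 + 57 = 60$)
$453893 - \frac{M{\left(52,-400 \right)} + z{\left(446 \right)}}{59510 + j D} = 453893 - \frac{- \frac{461}{52} - 252}{59510 + 60 \cdot 43} = 453893 - \frac{\left(-461\right) \frac{1}{52} - 252}{59510 + 2580} = 453893 - \frac{- \frac{461}{52} - 252}{62090} = 453893 - \left(- \frac{13565}{52}\right) \frac{1}{62090} = 453893 - - \frac{2713}{645736} = 453893 + \frac{2713}{645736} = \frac{293095052961}{645736}$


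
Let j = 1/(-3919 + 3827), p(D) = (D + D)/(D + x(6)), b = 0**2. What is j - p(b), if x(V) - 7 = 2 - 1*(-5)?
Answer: -1/92 ≈ -0.010870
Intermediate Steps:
b = 0
x(V) = 14 (x(V) = 7 + (2 - 1*(-5)) = 7 + (2 + 5) = 7 + 7 = 14)
p(D) = 2*D/(14 + D) (p(D) = (D + D)/(D + 14) = (2*D)/(14 + D) = 2*D/(14 + D))
j = -1/92 (j = 1/(-92) = -1/92 ≈ -0.010870)
j - p(b) = -1/92 - 2*0/(14 + 0) = -1/92 - 2*0/14 = -1/92 - 1*0 = -1/92 + 0 = -1/92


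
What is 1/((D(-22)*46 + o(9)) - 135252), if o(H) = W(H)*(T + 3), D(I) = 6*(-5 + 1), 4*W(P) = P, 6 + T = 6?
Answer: -4/545397 ≈ -7.3341e-6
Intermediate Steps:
T = 0 (T = -6 + 6 = 0)
W(P) = P/4
D(I) = -24 (D(I) = 6*(-4) = -24)
o(H) = 3*H/4 (o(H) = (H/4)*(0 + 3) = (H/4)*3 = 3*H/4)
1/((D(-22)*46 + o(9)) - 135252) = 1/((-24*46 + (¾)*9) - 135252) = 1/((-1104 + 27/4) - 135252) = 1/(-4389/4 - 135252) = 1/(-545397/4) = -4/545397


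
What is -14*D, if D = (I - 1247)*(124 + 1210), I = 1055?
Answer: 3585792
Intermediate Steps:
D = -256128 (D = (1055 - 1247)*(124 + 1210) = -192*1334 = -256128)
-14*D = -14*(-256128) = 3585792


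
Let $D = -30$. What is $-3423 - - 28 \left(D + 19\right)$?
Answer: $-3731$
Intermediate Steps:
$-3423 - - 28 \left(D + 19\right) = -3423 - - 28 \left(-30 + 19\right) = -3423 - \left(-28\right) \left(-11\right) = -3423 - 308 = -3731$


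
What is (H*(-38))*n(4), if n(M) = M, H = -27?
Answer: 4104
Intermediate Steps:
(H*(-38))*n(4) = -27*(-38)*4 = 1026*4 = 4104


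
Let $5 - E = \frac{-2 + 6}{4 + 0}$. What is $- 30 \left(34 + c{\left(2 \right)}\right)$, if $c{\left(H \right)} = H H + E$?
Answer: $-1260$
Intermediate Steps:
$E = 4$ ($E = 5 - \frac{-2 + 6}{4 + 0} = 5 - \frac{4}{4} = 5 - 4 \cdot \frac{1}{4} = 5 - 1 = 4$)
$c{\left(H \right)} = 4 + H^{2}$ ($c{\left(H \right)} = H H + 4 = H^{2} + 4 = 4 + H^{2}$)
$- 30 \left(34 + c{\left(2 \right)}\right) = - 30 \left(34 + \left(4 + 2^{2}\right)\right) = - 30 \left(34 + \left(4 + 4\right)\right) = - 30 \left(34 + 8\right) = \left(-30\right) 42 = -1260$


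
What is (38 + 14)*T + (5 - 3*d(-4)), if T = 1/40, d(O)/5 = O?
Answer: 663/10 ≈ 66.300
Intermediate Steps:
d(O) = 5*O
T = 1/40 ≈ 0.025000
(38 + 14)*T + (5 - 3*d(-4)) = (38 + 14)*(1/40) + (5 - 15*(-4)) = 52*(1/40) + (5 - 3*(-20)) = 13/10 + (5 + 60) = 13/10 + 65 = 663/10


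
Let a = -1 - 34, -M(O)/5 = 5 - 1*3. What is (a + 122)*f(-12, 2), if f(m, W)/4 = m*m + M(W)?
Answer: 46632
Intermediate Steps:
M(O) = -10 (M(O) = -5*(5 - 1*3) = -5*(5 - 3) = -5*2 = -10)
f(m, W) = -40 + 4*m² (f(m, W) = 4*(m*m - 10) = 4*(m² - 10) = 4*(-10 + m²) = -40 + 4*m²)
a = -35
(a + 122)*f(-12, 2) = (-35 + 122)*(-40 + 4*(-12)²) = 87*(-40 + 4*144) = 87*(-40 + 576) = 87*536 = 46632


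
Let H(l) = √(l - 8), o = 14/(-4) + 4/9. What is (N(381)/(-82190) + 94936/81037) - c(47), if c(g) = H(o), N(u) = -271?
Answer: 7824750867/6660431030 - I*√398/6 ≈ 1.1748 - 3.325*I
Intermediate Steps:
o = -55/18 (o = 14*(-¼) + 4*(⅑) = -7/2 + 4/9 = -55/18 ≈ -3.0556)
H(l) = √(-8 + l)
c(g) = I*√398/6 (c(g) = √(-8 - 55/18) = √(-199/18) = I*√398/6)
(N(381)/(-82190) + 94936/81037) - c(47) = (-271/(-82190) + 94936/81037) - I*√398/6 = (-271*(-1/82190) + 94936*(1/81037)) - I*√398/6 = (271/82190 + 94936/81037) - I*√398/6 = 7824750867/6660431030 - I*√398/6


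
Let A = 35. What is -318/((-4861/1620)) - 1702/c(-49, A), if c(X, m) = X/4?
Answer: 58336528/238189 ≈ 244.92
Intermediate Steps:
c(X, m) = X/4 (c(X, m) = X*(¼) = X/4)
-318/((-4861/1620)) - 1702/c(-49, A) = -318/((-4861/1620)) - 1702/((¼)*(-49)) = -318/((-4861*1/1620)) - 1702/(-49/4) = -318/(-4861/1620) - 1702*(-4/49) = -318*(-1620/4861) + 6808/49 = 515160/4861 + 6808/49 = 58336528/238189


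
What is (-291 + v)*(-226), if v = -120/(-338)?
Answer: 11100894/169 ≈ 65686.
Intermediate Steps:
v = 60/169 (v = -120*(-1/338) = 60/169 ≈ 0.35503)
(-291 + v)*(-226) = (-291 + 60/169)*(-226) = -49119/169*(-226) = 11100894/169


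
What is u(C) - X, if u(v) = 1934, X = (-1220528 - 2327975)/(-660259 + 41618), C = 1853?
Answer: 1192903191/618641 ≈ 1928.3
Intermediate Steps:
X = 3548503/618641 (X = -3548503/(-618641) = -3548503*(-1/618641) = 3548503/618641 ≈ 5.7360)
u(C) - X = 1934 - 1*3548503/618641 = 1934 - 3548503/618641 = 1192903191/618641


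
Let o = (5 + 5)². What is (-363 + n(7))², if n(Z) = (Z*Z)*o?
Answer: 20584369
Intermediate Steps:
o = 100 (o = 10² = 100)
n(Z) = 100*Z² (n(Z) = (Z*Z)*100 = Z²*100 = 100*Z²)
(-363 + n(7))² = (-363 + 100*7²)² = (-363 + 100*49)² = (-363 + 4900)² = 4537² = 20584369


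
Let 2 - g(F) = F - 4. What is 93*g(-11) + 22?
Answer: 1603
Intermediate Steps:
g(F) = 6 - F (g(F) = 2 - (F - 4) = 2 - (-4 + F) = 2 + (4 - F) = 6 - F)
93*g(-11) + 22 = 93*(6 - 1*(-11)) + 22 = 93*(6 + 11) + 22 = 93*17 + 22 = 1581 + 22 = 1603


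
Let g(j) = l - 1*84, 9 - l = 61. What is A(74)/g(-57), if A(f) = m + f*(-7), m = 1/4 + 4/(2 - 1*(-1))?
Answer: 6197/1632 ≈ 3.7972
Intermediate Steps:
l = -52 (l = 9 - 1*61 = 9 - 61 = -52)
m = 19/12 (m = 1*(1/4) + 4/(2 + 1) = 1/4 + 4/3 = 19/12 ≈ 1.5833)
g(j) = -136 (g(j) = -52 - 1*84 = -52 - 84 = -136)
A(f) = 19/12 - 7*f (A(f) = 19/12 + f*(-7) = 19/12 - 7*f)
A(74)/g(-57) = (19/12 - 7*74)/(-136) = (19/12 - 518)*(-1/136) = -6197/12*(-1/136) = 6197/1632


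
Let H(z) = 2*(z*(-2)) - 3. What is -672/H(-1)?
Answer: -672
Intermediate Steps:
H(z) = -3 - 4*z (H(z) = 2*(-2*z) - 3 = -4*z - 3 = -3 - 4*z)
-672/H(-1) = -672/(-3 - 4*(-1)) = -672/(-3 + 4) = -672/1 = -672*1 = -672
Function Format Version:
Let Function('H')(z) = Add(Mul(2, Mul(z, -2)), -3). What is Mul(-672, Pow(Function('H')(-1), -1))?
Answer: -672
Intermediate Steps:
Function('H')(z) = Add(-3, Mul(-4, z)) (Function('H')(z) = Add(Mul(2, Mul(-2, z)), -3) = Add(Mul(-4, z), -3) = Add(-3, Mul(-4, z)))
Mul(-672, Pow(Function('H')(-1), -1)) = Mul(-672, Pow(Add(-3, Mul(-4, -1)), -1)) = Mul(-672, Pow(Add(-3, 4), -1)) = Mul(-672, Pow(1, -1)) = Mul(-672, 1) = -672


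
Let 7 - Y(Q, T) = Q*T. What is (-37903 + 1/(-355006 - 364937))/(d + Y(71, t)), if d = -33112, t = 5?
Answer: 2728799953/2408929278 ≈ 1.1328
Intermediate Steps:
Y(Q, T) = 7 - Q*T
(-37903 + 1/(-355006 - 364937))/(d + Y(71, t)) = (-37903 + 1/(-355006 - 364937))/(-33112 + (7 - 1*71*5)) = (-37903 + 1/(-719943))/(-33112 + (7 - 355)) = (-37903 - 1/719943)/(-33112 - 348) = -27287999530/719943/(-33460) = -27287999530/719943*(-1/33460) = 2728799953/2408929278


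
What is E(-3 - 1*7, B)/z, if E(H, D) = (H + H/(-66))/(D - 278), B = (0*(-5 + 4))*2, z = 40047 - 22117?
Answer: 65/32897964 ≈ 1.9758e-6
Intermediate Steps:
z = 17930
B = 0 (B = (0*(-1))*2 = 0*2 = 0)
E(H, D) = 65*H/(66*(-278 + D)) (E(H, D) = (H + H*(-1/66))/(-278 + D) = (H - H/66)/(-278 + D) = (65*H/66)/(-278 + D) = 65*H/(66*(-278 + D)))
E(-3 - 1*7, B)/z = (65*(-3 - 1*7)/(66*(-278 + 0)))/17930 = ((65/66)*(-3 - 7)/(-278))*(1/17930) = ((65/66)*(-10)*(-1/278))*(1/17930) = (325/9174)*(1/17930) = 65/32897964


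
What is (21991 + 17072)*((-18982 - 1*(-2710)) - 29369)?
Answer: -1782874383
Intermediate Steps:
(21991 + 17072)*((-18982 - 1*(-2710)) - 29369) = 39063*((-18982 + 2710) - 29369) = 39063*(-16272 - 29369) = 39063*(-45641) = -1782874383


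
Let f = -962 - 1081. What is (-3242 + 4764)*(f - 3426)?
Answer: -8323818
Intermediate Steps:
f = -2043
(-3242 + 4764)*(f - 3426) = (-3242 + 4764)*(-2043 - 3426) = 1522*(-5469) = -8323818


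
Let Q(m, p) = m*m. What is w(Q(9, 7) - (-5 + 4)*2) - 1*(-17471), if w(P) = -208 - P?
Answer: 17180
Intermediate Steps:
Q(m, p) = m**2
w(Q(9, 7) - (-5 + 4)*2) - 1*(-17471) = (-208 - (9**2 - (-5 + 4)*2)) - 1*(-17471) = (-208 - (81 - (-1)*2)) + 17471 = (-208 - (81 - 1*(-2))) + 17471 = (-208 - (81 + 2)) + 17471 = (-208 - 1*83) + 17471 = (-208 - 83) + 17471 = -291 + 17471 = 17180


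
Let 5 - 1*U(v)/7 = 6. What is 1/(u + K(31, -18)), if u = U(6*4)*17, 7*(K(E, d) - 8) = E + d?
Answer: -7/764 ≈ -0.0091623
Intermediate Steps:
U(v) = -7 (U(v) = 35 - 7*6 = 35 - 42 = -7)
K(E, d) = 8 + E/7 + d/7 (K(E, d) = 8 + (E + d)/7 = 8 + (E/7 + d/7) = 8 + E/7 + d/7)
u = -119 (u = -7*17 = -119)
1/(u + K(31, -18)) = 1/(-119 + (8 + (⅐)*31 + (⅐)*(-18))) = 1/(-119 + (8 + 31/7 - 18/7)) = 1/(-119 + 69/7) = 1/(-764/7) = -7/764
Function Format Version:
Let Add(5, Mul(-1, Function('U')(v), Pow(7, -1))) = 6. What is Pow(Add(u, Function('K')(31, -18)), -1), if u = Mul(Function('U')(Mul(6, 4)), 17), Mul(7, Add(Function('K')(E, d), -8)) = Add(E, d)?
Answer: Rational(-7, 764) ≈ -0.0091623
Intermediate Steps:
Function('U')(v) = -7 (Function('U')(v) = Add(35, Mul(-7, 6)) = Add(35, -42) = -7)
Function('K')(E, d) = Add(8, Mul(Rational(1, 7), E), Mul(Rational(1, 7), d)) (Function('K')(E, d) = Add(8, Mul(Rational(1, 7), Add(E, d))) = Add(8, Add(Mul(Rational(1, 7), E), Mul(Rational(1, 7), d))) = Add(8, Mul(Rational(1, 7), E), Mul(Rational(1, 7), d)))
u = -119 (u = Mul(-7, 17) = -119)
Pow(Add(u, Function('K')(31, -18)), -1) = Pow(Add(-119, Add(8, Mul(Rational(1, 7), 31), Mul(Rational(1, 7), -18))), -1) = Pow(Add(-119, Add(8, Rational(31, 7), Rational(-18, 7))), -1) = Pow(Add(-119, Rational(69, 7)), -1) = Pow(Rational(-764, 7), -1) = Rational(-7, 764)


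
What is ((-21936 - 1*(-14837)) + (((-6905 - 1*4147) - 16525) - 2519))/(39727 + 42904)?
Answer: -37195/82631 ≈ -0.45013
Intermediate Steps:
((-21936 - 1*(-14837)) + (((-6905 - 1*4147) - 16525) - 2519))/(39727 + 42904) = ((-21936 + 14837) + (((-6905 - 4147) - 16525) - 2519))/82631 = (-7099 + ((-11052 - 16525) - 2519))*(1/82631) = (-7099 + (-27577 - 2519))*(1/82631) = (-7099 - 30096)*(1/82631) = -37195*1/82631 = -37195/82631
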